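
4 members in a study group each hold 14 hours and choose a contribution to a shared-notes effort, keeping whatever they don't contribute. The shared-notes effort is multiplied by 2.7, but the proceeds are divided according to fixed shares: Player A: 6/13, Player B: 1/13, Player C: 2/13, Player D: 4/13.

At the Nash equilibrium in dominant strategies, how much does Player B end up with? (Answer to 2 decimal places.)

A player with share s gets back 2.7·s per unit contributed, so full contribution is dominant for anyone with s > 1/2.7 = 0.3704 and zero contribution is dominant for anyone below.
Only Player A (6/13) clears that bar, contributing 14; the remaining 3 contribute 0. Total contributed: 14.
Player B keeps 14 and receives 2.7 × 14 × 1/13 = 2.91 from the shared-notes effort, for a payoff of 16.91.

16.91 hours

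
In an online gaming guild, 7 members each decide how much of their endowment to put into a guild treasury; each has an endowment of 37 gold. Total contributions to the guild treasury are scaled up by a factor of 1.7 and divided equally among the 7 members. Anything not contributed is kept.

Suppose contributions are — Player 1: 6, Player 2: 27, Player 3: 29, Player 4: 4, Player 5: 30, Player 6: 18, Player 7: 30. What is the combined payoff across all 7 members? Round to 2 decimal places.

359.80 gold

Total contributed: 6 + 27 + 29 + 4 + 30 + 18 + 30 = 144; total kept: 7 × 37 − 144 = 115.
The guild treasury pays out 1.7 × 144 = 244.80 in aggregate.
Group total = 115 + 244.80 = 359.80.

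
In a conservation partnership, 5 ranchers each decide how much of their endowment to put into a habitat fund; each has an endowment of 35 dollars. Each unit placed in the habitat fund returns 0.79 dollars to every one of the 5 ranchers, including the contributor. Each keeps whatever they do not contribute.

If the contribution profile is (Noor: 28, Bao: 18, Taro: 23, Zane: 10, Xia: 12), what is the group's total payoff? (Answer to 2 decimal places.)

Total contributed: 28 + 18 + 23 + 10 + 12 = 91; total kept: 5 × 35 − 91 = 84.
The habitat fund pays out 0.79 × 5 × 91 = 359.45 in aggregate.
Group total = 84 + 359.45 = 443.45.

443.45 dollars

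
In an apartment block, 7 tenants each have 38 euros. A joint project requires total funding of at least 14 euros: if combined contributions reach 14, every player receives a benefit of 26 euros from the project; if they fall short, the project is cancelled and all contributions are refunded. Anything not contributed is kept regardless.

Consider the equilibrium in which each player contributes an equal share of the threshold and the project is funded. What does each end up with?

Equal share of the threshold: 14/7 = 2.
At this profile no one gains by cutting their contribution: any cut drops the total below 14, the project is cancelled, contributions are refunded, and the deviator ends with 38, which is less than 38 − 2 + 26 = 62. Contributing more than 2 just wastes the excess. So contributing exactly 2 is a best response.
Each player's payoff: 38 − 2 + 26 = 62.

62 euros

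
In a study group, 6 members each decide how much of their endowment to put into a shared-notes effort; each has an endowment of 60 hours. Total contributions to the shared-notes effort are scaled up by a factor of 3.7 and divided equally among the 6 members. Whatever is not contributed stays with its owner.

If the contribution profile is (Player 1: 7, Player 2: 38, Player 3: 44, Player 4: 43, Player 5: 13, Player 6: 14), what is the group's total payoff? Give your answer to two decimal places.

789.30 hours

Total contributed: 7 + 38 + 44 + 43 + 13 + 14 = 159; total kept: 6 × 60 − 159 = 201.
The shared-notes effort pays out 3.7 × 159 = 588.30 in aggregate.
Group total = 201 + 588.30 = 789.30.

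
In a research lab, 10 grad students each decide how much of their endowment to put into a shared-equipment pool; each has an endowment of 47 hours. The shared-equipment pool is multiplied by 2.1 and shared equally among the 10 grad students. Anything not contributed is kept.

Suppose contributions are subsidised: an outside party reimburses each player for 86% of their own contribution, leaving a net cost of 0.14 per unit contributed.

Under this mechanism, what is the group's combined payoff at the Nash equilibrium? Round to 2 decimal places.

1391.20 hours

Under the mechanism each unit contributed yields (2.1/10) / 0.14 = 1.5000 back to its contributor per unit of net cost, which exceeds 1, making full contribution the dominant choice for everyone.
At the Nash equilibrium everyone contributes 47. Group total payoff = 10 × (47 × 0.86 + 2.1 × 47) = 1391.20.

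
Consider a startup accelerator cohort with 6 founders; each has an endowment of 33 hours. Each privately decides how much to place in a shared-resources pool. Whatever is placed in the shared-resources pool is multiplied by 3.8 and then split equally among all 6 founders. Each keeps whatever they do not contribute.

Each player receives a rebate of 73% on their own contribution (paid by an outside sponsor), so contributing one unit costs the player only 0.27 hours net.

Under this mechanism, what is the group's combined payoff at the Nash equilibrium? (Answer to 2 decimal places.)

The effective private return per unit is now (3.8/6) / 0.27 = 2.3457 > 1, so every player's dominant strategy flips to full contribution.
At the Nash equilibrium everyone contributes 33. Group total payoff = 6 × (33 × 0.73 + 3.8 × 33) = 896.94.

896.94 hours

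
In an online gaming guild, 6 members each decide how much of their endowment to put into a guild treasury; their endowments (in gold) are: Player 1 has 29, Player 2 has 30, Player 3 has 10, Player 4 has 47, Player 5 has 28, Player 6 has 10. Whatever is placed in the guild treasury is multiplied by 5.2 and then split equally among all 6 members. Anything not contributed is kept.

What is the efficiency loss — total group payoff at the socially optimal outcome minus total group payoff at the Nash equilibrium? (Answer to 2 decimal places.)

The private return per contributed unit is 5.2/6 = 0.8667 < 1 for every player regardless of endowment, so the Nash equilibrium is zero contribution and the group total is Σ E_j = 29 + 30 + 10 + 47 + 28 + 10 = 154.
Each contributed unit returns 5.200 to the group, so the social optimum is full contribution by everyone: group total = 5.200 × 154 = 800.80.
Efficiency loss = (5.200 − 1) × 154 = 646.80.

646.80 gold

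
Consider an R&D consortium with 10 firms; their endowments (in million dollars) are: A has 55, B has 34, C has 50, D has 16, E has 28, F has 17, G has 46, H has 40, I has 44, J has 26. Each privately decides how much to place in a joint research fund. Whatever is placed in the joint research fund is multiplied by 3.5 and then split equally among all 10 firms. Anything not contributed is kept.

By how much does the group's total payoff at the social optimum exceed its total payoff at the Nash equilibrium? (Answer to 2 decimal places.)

The private return per contributed unit is 3.5/10 = 0.3500 < 1 for every player regardless of endowment, so the Nash equilibrium is zero contribution and the group total is Σ E_j = 55 + 34 + 50 + 16 + 28 + 17 + 46 + 40 + 44 + 26 = 356.
Each contributed unit returns 3.500 to the group, so the social optimum is full contribution by everyone: group total = 3.500 × 356 = 1246.00.
Efficiency loss = (3.500 − 1) × 356 = 890.00.

890.00 million dollars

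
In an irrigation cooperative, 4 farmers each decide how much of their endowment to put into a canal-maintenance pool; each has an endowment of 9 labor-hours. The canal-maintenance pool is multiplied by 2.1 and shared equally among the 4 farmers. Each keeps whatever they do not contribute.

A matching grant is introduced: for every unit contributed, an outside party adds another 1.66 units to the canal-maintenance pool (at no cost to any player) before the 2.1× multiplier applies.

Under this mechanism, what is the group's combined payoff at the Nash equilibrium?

201.10 labor-hours

The effective private return per unit is now 2.1 × 2.66 / 4 = 1.3965 > 1, so every player's dominant strategy flips to full contribution.
At the Nash equilibrium everyone contributes 9. Group total payoff = 2.1 × 2.66 × 36 = 201.10.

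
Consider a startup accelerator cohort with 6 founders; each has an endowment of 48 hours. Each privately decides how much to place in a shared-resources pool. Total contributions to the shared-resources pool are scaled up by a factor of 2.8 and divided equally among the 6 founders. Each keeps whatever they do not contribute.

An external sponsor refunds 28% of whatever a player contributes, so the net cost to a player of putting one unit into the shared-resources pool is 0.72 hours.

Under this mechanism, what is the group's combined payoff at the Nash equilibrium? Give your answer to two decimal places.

288.00 hours

With the mechanism, a contributed unit returns (2.8/6) / 0.72 = 0.6481 per unit of net cost — still below 1 — so contributing 0 remains dominant for every player.
Everyone keeps their endowment and the group total is 6 × 48 = 288.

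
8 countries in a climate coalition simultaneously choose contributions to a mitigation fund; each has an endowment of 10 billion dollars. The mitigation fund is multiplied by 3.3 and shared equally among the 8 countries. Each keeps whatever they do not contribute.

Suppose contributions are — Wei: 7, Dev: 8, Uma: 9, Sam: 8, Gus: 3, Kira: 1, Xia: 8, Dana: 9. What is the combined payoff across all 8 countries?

Total contributed: 7 + 8 + 9 + 8 + 3 + 1 + 8 + 9 = 53; total kept: 8 × 10 − 53 = 27.
The mitigation fund pays out 3.3 × 53 = 174.90 in aggregate.
Group total = 27 + 174.90 = 201.90.

201.90 billion dollars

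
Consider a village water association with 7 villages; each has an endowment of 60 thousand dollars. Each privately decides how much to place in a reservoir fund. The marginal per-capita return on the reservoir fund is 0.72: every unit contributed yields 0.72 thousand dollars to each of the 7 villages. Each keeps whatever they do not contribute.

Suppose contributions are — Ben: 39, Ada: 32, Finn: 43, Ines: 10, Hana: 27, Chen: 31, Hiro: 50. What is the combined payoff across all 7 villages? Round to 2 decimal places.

1357.28 thousand dollars

Total contributed: 39 + 32 + 43 + 10 + 27 + 31 + 50 = 232; total kept: 7 × 60 − 232 = 188.
The reservoir fund pays out 0.72 × 7 × 232 = 1169.28 in aggregate.
Group total = 188 + 1169.28 = 1357.28.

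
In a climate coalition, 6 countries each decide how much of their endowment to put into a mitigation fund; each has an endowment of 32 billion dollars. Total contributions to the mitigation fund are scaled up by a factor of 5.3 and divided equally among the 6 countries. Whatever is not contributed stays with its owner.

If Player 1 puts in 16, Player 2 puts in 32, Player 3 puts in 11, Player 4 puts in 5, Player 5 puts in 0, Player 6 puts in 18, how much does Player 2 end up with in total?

Total contributed: 16 + 32 + 11 + 5 + 0 + 18 = 82.
Each receives 5.3 × 82 / 6 = 72.43 from the mitigation fund.
Player 2 keeps 32 − 32 = 0, so Player 2's payoff is 0 + 72.43 = 72.43.

72.43 billion dollars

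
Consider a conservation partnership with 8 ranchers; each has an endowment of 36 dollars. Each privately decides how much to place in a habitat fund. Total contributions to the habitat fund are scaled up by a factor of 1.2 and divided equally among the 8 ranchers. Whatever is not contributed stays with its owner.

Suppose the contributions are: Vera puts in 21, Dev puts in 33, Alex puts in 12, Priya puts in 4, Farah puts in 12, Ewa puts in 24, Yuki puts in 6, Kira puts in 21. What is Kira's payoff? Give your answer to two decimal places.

34.95 dollars

Total contributed: 21 + 33 + 12 + 4 + 12 + 24 + 6 + 21 = 133.
Each receives 1.2 × 133 / 8 = 19.95 from the habitat fund.
Kira keeps 36 − 21 = 15, so Kira's payoff is 15 + 19.95 = 34.95.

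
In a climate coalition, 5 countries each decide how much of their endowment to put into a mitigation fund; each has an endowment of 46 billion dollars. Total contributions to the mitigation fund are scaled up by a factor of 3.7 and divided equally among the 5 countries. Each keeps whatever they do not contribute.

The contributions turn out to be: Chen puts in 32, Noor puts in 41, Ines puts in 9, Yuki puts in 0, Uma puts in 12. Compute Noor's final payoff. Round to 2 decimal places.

Total contributed: 32 + 41 + 9 + 0 + 12 = 94.
Each receives 3.7 × 94 / 5 = 69.56 from the mitigation fund.
Noor keeps 46 − 41 = 5, so Noor's payoff is 5 + 69.56 = 74.56.

74.56 billion dollars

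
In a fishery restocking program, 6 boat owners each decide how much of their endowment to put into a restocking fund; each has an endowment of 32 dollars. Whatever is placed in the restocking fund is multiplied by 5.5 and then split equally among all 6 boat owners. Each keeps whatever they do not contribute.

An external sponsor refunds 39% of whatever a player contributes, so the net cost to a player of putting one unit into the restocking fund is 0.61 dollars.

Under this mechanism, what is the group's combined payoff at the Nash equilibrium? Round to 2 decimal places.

With the mechanism, a contributed unit returns (5.5/6) / 0.61 = 1.5027 per unit of net cost to the contributor — now above 1 — so contributing fully is weakly dominant for every player.
At the Nash equilibrium everyone contributes 32. Group total payoff = 6 × (32 × 0.39 + 5.5 × 32) = 1130.88.

1130.88 dollars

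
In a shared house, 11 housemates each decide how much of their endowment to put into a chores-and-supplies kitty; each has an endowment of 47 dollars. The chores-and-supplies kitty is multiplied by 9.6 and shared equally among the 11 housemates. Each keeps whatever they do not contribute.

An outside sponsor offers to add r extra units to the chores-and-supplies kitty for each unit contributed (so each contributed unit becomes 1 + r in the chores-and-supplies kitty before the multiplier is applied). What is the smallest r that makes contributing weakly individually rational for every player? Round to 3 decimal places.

0.146

With matching at rate r, one contributed unit becomes (1 + r) in the chores-and-supplies kitty and returns 9.6 × (1 + r) / 11 to the contributor.
Setting this equal to 1: 1 + r = 11/9.6 = 1.1458.
So the minimum matching rate is r = 1.1458 − 1 = 0.146.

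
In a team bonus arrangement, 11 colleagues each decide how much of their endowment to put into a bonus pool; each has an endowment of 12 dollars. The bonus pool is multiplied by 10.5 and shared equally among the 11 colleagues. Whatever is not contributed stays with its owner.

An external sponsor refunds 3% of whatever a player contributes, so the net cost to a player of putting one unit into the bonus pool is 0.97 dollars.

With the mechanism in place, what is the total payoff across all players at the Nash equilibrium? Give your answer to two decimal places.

132.00 dollars

With the mechanism, a contributed unit returns (10.5/11) / 0.97 = 0.9841 per unit of net cost — still below 1 — so contributing 0 remains dominant for every player.
Everyone keeps their endowment and the group total is 11 × 12 = 132.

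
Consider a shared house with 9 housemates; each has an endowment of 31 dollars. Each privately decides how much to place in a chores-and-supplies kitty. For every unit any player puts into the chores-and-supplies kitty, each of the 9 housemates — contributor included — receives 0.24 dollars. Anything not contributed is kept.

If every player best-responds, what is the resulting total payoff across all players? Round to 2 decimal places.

279.00 dollars

The private return per contributed unit is 0.24 < 1, so contributing 0 is dominant for every player. At the Nash equilibrium everyone keeps their 31, and the group total is 9 × 31 = 279.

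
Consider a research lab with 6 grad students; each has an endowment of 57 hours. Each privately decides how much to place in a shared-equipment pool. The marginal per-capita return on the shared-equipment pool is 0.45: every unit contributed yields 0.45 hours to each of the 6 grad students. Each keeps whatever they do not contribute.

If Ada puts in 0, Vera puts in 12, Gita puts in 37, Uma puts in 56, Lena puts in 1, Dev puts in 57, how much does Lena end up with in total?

129.35 hours

Total contributed: 0 + 12 + 37 + 56 + 1 + 57 = 163.
Each receives 0.45 × 163 = 73.35 from the shared-equipment pool.
Lena keeps 57 − 1 = 56, so Lena's payoff is 56 + 73.35 = 129.35.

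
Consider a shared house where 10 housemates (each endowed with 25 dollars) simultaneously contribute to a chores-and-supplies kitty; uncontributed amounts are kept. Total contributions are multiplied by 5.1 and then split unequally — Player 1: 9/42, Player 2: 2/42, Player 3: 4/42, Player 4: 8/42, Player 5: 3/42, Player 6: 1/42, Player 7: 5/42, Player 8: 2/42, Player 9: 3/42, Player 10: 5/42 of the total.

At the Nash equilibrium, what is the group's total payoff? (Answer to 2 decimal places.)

Player j's private return per contributed unit is 5.1 × (j's share). Contributing is weakly dominant for j when that share is at least 1/5.1 = 0.1961, and contributing 0 is dominant otherwise.
Only Player 1 (9/42) clears that bar, contributing 25; the remaining 9 contribute 0. Total contributed: 25.
The chores-and-supplies kitty pays out 5.1 × 25 = 127.50 in total (split across the unequal shares, but the aggregate is all that matters for the group sum).
The 9 free-riders keep 25 each, adding 225. Group total = 225 + 127.50 = 352.50.

352.50 dollars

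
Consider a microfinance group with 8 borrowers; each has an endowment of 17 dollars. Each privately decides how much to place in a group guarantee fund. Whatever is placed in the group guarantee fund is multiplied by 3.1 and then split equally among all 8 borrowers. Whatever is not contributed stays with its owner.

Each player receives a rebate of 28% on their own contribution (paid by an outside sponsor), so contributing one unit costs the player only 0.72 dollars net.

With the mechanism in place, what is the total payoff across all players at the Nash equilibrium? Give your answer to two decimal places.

Even with the mechanism, each unit contributed returns only (3.1/8) / 0.72 = 0.5382 per unit of net cost, so contributing nothing is still dominant.
At the Nash equilibrium no one contributes; group total payoff = 8 × 17 = 136.

136.00 dollars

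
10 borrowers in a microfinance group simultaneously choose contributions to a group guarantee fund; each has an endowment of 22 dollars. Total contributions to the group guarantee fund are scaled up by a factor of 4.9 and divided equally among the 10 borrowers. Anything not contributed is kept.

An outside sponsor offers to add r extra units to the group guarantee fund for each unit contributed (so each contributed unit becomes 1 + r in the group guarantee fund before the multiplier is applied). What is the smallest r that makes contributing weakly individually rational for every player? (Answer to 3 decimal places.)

1.041

With matching at rate r, one contributed unit becomes (1 + r) in the group guarantee fund and returns 4.9 × (1 + r) / 10 to the contributor.
Setting this equal to 1: 1 + r = 10/4.9 = 2.0408.
So the minimum matching rate is r = 2.0408 − 1 = 1.041.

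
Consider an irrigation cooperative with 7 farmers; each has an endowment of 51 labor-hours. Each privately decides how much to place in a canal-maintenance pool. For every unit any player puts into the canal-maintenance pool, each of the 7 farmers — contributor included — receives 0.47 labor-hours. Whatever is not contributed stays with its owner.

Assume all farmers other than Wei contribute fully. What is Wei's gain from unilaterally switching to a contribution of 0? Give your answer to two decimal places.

27.03 labor-hours

Switching from a contribution of 51 to 0 lets Wei keep an extra 51 labor-hours, but lowers the canal-maintenance pool by 51, which costs Wei their own share of that drop: 0.47 × 51 = 23.97.
Net gain = 51 − 23.97 = 27.03. The private return per contributed unit (0.47) is below 1, so free-riding is indeed the best response regardless of what the others do.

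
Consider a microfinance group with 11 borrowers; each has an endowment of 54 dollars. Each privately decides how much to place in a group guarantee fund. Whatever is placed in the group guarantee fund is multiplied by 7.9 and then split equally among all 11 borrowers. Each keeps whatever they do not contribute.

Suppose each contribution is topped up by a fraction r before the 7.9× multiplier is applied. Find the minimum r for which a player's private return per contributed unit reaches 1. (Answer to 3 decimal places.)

With matching at rate r, one contributed unit becomes (1 + r) in the group guarantee fund and returns 7.9 × (1 + r) / 11 to the contributor.
Setting this equal to 1: 1 + r = 11/7.9 = 1.3924.
So the minimum matching rate is r = 1.3924 − 1 = 0.392.

0.392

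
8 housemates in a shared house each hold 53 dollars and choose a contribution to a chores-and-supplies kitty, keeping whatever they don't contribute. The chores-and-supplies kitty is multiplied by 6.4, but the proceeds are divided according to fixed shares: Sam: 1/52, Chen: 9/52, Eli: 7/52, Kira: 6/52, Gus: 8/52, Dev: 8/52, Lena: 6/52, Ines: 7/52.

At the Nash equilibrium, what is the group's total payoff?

A player with share s gets back 6.4·s per unit contributed, so full contribution is dominant for anyone with s > 1/6.4 = 0.1563 and zero contribution is dominant for anyone below.
Chen alone (share 9/52) is above the threshold, contributing 53; the remaining 7 contribute 0. Total contributed: 53.
The chores-and-supplies kitty pays out 6.4 × 53 = 339.20 in total (split across the unequal shares, but the aggregate is all that matters for the group sum).
The 7 free-riders keep 53 each, adding 371. Group total = 371 + 339.20 = 710.20.

710.20 dollars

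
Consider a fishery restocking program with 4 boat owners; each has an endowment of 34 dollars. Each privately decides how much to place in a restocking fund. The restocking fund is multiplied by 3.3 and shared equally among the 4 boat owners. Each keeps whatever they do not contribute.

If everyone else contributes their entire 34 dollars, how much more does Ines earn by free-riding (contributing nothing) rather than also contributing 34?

Switching from a contribution of 34 to 0 lets Ines keep an extra 34 dollars, but lowers the restocking fund by 34, which costs Ines their own share of that drop: 3.3/4 × 34 = 28.05.
Net gain = 34 − 28.05 = 5.95. The private return per contributed unit (0.8250) is below 1, so free-riding is indeed the best response regardless of what the others do.

5.95 dollars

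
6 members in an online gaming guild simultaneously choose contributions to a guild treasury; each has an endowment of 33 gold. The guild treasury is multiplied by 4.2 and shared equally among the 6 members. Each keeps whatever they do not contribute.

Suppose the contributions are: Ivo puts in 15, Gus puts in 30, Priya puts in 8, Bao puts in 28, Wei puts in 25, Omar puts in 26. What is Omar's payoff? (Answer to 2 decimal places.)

99.40 gold

Total contributed: 15 + 30 + 8 + 28 + 25 + 26 = 132.
Each receives 4.2 × 132 / 6 = 92.40 from the guild treasury.
Omar keeps 33 − 26 = 7, so Omar's payoff is 7 + 92.40 = 99.40.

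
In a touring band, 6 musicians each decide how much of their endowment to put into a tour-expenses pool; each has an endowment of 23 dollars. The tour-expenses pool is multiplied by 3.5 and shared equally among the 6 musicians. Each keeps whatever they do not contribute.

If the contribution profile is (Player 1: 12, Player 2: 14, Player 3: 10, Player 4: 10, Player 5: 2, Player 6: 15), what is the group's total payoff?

Total contributed: 12 + 14 + 10 + 10 + 2 + 15 = 63; total kept: 6 × 23 − 63 = 75.
The tour-expenses pool pays out 3.5 × 63 = 220.50 in aggregate.
Group total = 75 + 220.50 = 295.50.

295.50 dollars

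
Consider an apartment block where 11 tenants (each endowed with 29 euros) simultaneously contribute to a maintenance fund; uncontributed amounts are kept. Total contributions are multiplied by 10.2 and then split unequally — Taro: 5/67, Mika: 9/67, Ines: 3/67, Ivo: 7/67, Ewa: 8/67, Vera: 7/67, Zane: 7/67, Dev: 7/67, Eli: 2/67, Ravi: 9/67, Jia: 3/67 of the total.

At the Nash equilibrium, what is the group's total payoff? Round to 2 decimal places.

Each unit j contributes comes back to j as 10.2 × (j's share), so j prefers to contribute only if that share exceeds 1/10.2 = 0.0980; otherwise keeping the unit dominates.
Mika, Ivo, Ewa, Vera, Zane, Dev and Ravi clear that bar, contributing 29 each; the remaining 4 contribute 0. Total contributed: 203.
The maintenance fund pays out 10.2 × 203 = 2070.60 in total (split across the unequal shares, but the aggregate is all that matters for the group sum).
The 4 free-riders keep 29 each, adding 116. Group total = 116 + 2070.60 = 2186.60.

2186.60 euros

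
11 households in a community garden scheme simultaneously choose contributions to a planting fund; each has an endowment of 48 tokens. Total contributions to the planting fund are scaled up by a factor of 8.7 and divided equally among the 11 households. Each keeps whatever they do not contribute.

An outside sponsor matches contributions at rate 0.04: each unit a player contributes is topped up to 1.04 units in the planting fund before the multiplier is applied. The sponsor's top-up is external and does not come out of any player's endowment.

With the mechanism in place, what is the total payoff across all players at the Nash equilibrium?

With the mechanism, a contributed unit returns 8.7 × 1.04 / 11 = 0.8225 per unit of net cost — still below 1 — so contributing 0 remains dominant for every player.
At the Nash equilibrium no one contributes; group total payoff = 11 × 48 = 528.

528.00 tokens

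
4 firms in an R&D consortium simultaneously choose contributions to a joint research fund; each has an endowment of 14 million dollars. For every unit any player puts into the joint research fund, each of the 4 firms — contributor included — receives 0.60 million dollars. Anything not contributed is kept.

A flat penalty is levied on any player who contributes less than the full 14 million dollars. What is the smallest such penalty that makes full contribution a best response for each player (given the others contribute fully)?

Given the others contribute fully, the best deviation is to contribute 0 (any partial contribution still incurs the fine and gives up units whose private return 0.60 is below 1).
Deviating from 14 to 0 saves 14 million dollars but forfeits the deviator's share of the drop in the joint research fund: 0.60 × 14 = 8.40.
So the deviation gain is 14 − 8.40 = 5.60, and the fine must be at least 5.60 million dollars to wipe it out.

5.60 million dollars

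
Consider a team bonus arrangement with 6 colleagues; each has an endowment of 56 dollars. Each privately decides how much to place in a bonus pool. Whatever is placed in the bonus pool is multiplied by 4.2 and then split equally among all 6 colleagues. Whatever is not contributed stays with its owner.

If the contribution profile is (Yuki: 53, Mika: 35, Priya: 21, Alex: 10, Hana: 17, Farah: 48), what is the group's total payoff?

Total contributed: 53 + 35 + 21 + 10 + 17 + 48 = 184; total kept: 6 × 56 − 184 = 152.
The bonus pool pays out 4.2 × 184 = 772.80 in aggregate.
Group total = 152 + 772.80 = 924.80.

924.80 dollars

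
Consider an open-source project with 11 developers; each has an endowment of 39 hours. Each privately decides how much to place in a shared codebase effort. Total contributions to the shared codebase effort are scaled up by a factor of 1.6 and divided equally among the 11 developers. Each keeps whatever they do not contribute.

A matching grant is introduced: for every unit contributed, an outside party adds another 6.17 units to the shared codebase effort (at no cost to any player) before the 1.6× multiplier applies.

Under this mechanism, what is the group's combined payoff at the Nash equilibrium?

4921.49 hours

The effective private return per unit is now 1.6 × 7.17 / 11 = 1.0429 > 1, so every player's dominant strategy flips to full contribution.
So the Nash equilibrium is full contribution by all 11; the group earns 1.6 × 7.17 × 429 = 4921.49.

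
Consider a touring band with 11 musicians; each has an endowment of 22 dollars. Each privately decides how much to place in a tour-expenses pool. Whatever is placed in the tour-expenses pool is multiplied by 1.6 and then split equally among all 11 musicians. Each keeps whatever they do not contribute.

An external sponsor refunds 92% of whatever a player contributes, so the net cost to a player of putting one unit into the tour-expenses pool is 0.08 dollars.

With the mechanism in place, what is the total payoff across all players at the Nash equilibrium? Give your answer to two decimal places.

609.84 dollars

With the mechanism, a contributed unit returns (1.6/11) / 0.08 = 1.8182 per unit of net cost to the contributor — now above 1 — so contributing fully is weakly dominant for every player.
At the Nash equilibrium everyone contributes 22. Group total payoff = 11 × (22 × 0.92 + 1.6 × 22) = 609.84.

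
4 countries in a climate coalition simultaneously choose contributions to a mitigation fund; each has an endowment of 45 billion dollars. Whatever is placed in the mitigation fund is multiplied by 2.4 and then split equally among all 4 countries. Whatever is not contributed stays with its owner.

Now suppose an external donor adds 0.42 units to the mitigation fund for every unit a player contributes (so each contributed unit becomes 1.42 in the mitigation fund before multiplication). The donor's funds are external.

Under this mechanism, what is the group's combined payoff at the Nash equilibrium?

180.00 billion dollars

Even with the mechanism, each unit contributed returns only 2.4 × 1.42 / 4 = 0.8520 per unit of net cost, so contributing nothing is still dominant.
At the Nash equilibrium no one contributes; group total payoff = 4 × 45 = 180.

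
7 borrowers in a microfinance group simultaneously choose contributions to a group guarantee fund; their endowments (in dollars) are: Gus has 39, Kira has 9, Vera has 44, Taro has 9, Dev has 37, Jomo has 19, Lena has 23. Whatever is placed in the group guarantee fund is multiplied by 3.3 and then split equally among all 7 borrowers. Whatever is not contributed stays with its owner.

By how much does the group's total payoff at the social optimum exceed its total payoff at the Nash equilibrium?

The private return per contributed unit is 3.3/7 = 0.4714 < 1 for every player regardless of endowment, so the Nash equilibrium is zero contribution and the group total is Σ E_j = 39 + 9 + 44 + 9 + 37 + 19 + 23 = 180.
Each contributed unit returns 3.300 to the group, so the social optimum is full contribution by everyone: group total = 3.300 × 180 = 594.00.
Efficiency loss = (3.300 − 1) × 180 = 414.00.

414.00 dollars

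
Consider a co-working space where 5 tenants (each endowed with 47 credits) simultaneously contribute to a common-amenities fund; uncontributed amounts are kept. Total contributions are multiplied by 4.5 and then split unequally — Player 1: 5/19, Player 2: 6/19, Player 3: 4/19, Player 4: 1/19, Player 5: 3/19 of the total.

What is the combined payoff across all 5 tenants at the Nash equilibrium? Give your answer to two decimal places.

A player with share s gets back 4.5·s per unit contributed, so full contribution is dominant for anyone with s > 1/4.5 = 0.2222 and zero contribution is dominant for anyone below.
Player 1 and Player 2 clear that bar, contributing 47 each; the remaining 3 contribute 0. Total contributed: 94.
The common-amenities fund pays out 4.5 × 94 = 423.00 in total (split across the unequal shares, but the aggregate is all that matters for the group sum).
The 3 free-riders keep 47 each, adding 141. Group total = 141 + 423.00 = 564.00.

564.00 credits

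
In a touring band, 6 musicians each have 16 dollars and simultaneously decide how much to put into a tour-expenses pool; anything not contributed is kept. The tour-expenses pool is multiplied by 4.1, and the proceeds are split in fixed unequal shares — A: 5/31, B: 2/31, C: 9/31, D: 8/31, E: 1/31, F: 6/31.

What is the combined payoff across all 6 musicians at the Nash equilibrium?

Each unit j contributes comes back to j as 4.1 × (j's share), so j prefers to contribute only if that share exceeds 1/4.1 = 0.2439; otherwise keeping the unit dominates.
The shares above 0.2439 belong to C and D, contributing 16 each; the remaining 4 contribute 0. Total contributed: 32.
The tour-expenses pool pays out 4.1 × 32 = 131.20 in total (split across the unequal shares, but the aggregate is all that matters for the group sum).
The 4 free-riders keep 16 each, adding 64. Group total = 64 + 131.20 = 195.20.

195.20 dollars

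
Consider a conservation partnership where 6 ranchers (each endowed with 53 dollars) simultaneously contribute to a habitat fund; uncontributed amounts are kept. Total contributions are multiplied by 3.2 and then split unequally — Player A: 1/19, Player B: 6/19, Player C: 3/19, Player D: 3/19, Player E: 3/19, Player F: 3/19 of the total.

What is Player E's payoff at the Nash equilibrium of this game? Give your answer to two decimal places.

79.78 dollars

Each unit j contributes comes back to j as 3.2 × (j's share), so j prefers to contribute only if that share exceeds 1/3.2 = 0.3125; otherwise keeping the unit dominates.
Player B alone (share 6/19) is above the threshold, contributing 53; the remaining 5 contribute 0. Total contributed: 53.
Player E keeps 53 and receives 3.2 × 53 × 3/19 = 26.78 from the habitat fund, for a payoff of 79.78.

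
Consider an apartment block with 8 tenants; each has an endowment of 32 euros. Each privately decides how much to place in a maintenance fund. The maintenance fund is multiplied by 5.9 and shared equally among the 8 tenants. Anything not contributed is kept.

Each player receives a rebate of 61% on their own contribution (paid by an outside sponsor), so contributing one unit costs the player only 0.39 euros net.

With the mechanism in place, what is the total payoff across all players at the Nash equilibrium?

With the mechanism, a contributed unit returns (5.9/8) / 0.39 = 1.8910 per unit of net cost to the contributor — now above 1 — so contributing fully is weakly dominant for every player.
At the Nash equilibrium everyone contributes 32. Group total payoff = 8 × (32 × 0.61 + 5.9 × 32) = 1666.56.

1666.56 euros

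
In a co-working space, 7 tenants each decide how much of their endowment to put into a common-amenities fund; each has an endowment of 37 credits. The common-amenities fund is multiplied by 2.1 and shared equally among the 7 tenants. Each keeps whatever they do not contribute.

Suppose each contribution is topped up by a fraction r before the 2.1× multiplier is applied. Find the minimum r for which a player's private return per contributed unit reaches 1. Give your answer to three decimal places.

With matching at rate r, one contributed unit becomes (1 + r) in the common-amenities fund and returns 2.1 × (1 + r) / 7 to the contributor.
Setting this equal to 1: 1 + r = 7/2.1 = 3.3333.
So the minimum matching rate is r = 3.3333 − 1 = 2.333.

2.333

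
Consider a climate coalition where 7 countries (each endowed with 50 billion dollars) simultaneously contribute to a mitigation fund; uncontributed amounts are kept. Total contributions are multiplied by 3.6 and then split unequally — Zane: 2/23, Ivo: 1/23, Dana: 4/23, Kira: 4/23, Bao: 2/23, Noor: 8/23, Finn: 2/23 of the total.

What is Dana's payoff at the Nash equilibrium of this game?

A player with share s gets back 3.6·s per unit contributed, so full contribution is dominant for anyone with s > 1/3.6 = 0.2778 and zero contribution is dominant for anyone below.
The only share above 0.2778 is Noor's 8/23, contributing 50; the remaining 6 contribute 0. Total contributed: 50.
Dana keeps 50 and receives 3.6 × 50 × 4/23 = 31.30 from the mitigation fund, for a payoff of 81.30.

81.30 billion dollars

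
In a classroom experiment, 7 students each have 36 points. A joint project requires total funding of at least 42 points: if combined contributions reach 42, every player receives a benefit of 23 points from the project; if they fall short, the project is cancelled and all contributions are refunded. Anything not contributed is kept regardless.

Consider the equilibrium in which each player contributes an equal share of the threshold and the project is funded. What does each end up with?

53 points

Equal share of the threshold: 42/7 = 6.
At this profile no one gains by cutting their contribution: any cut drops the total below 42, the project is cancelled, contributions are refunded, and the deviator ends with 36, which is less than 36 − 6 + 23 = 53. Contributing more than 6 just wastes the excess. So contributing exactly 6 is a best response.
Each player's payoff: 36 − 6 + 23 = 53.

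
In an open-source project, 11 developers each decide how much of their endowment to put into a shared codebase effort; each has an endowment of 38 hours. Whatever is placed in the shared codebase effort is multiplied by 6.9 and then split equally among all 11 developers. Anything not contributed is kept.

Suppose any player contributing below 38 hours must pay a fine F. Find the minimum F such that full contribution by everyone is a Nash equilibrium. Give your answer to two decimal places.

14.16 hours

Given the others contribute fully, the best deviation is to contribute 0 (any partial contribution still incurs the fine and gives up units whose private return 0.6273 is below 1).
Deviating from 38 to 0 saves 38 hours but forfeits the deviator's share of the drop in the shared codebase effort: 6.9/11 × 38 = 23.84.
So the deviation gain is 38 − 23.84 = 14.16, and the fine must be at least 14.16 hours to wipe it out.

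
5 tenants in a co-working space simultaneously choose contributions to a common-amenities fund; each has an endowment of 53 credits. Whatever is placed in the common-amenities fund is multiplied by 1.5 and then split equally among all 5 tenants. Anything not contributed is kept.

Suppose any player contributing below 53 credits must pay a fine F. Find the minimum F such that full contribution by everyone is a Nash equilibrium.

Given the others contribute fully, the best deviation is to contribute 0 (any partial contribution still incurs the fine and gives up units whose private return 0.3000 is below 1).
Deviating from 53 to 0 saves 53 credits but forfeits the deviator's share of the drop in the common-amenities fund: 1.5/5 × 53 = 15.90.
So the deviation gain is 53 − 15.90 = 37.10, and the fine must be at least 37.10 credits to wipe it out.

37.10 credits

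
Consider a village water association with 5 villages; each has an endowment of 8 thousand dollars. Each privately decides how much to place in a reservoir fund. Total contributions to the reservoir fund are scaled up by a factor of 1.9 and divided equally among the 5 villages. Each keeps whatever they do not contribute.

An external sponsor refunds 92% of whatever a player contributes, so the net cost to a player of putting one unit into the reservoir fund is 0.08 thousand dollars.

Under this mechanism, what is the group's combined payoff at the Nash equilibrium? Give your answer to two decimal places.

Under the mechanism each unit contributed yields (1.9/5) / 0.08 = 4.7500 back to its contributor per unit of net cost, which exceeds 1, making full contribution the dominant choice for everyone.
At the Nash equilibrium everyone contributes 8. Group total payoff = 5 × (8 × 0.92 + 1.9 × 8) = 112.80.

112.80 thousand dollars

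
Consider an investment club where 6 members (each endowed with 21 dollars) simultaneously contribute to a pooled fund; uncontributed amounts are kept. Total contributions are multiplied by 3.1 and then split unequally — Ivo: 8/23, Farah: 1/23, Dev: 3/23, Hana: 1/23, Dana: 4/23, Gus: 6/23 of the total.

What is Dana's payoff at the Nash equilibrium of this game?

A player with share s gets back 3.1·s per unit contributed, so full contribution is dominant for anyone with s > 1/3.1 = 0.3226 and zero contribution is dominant for anyone below.
Only Ivo (8/23) clears that bar, contributing 21; the remaining 5 contribute 0. Total contributed: 21.
Dana keeps 21 and receives 3.1 × 21 × 4/23 = 11.32 from the pooled fund, for a payoff of 32.32.

32.32 dollars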